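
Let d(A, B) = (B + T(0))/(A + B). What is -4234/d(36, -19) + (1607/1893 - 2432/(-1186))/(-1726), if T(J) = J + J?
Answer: 139458722055431/36812871906 ≈ 3788.3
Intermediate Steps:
T(J) = 2*J
d(A, B) = B/(A + B) (d(A, B) = (B + 2*0)/(A + B) = (B + 0)/(A + B) = B/(A + B))
-4234/d(36, -19) + (1607/1893 - 2432/(-1186))/(-1726) = -4234/((-19/(36 - 19))) + (1607/1893 - 2432/(-1186))/(-1726) = -4234/((-19/17)) + (1607*(1/1893) - 2432*(-1/1186))*(-1/1726) = -4234/((-19*1/17)) + (1607/1893 + 1216/593)*(-1/1726) = -4234/(-19/17) + (3254839/1122549)*(-1/1726) = -4234*(-17/19) - 3254839/1937519574 = 71978/19 - 3254839/1937519574 = 139458722055431/36812871906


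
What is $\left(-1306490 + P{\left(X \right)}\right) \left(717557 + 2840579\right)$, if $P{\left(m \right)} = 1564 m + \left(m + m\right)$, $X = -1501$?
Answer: $-13012302607616$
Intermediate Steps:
$P{\left(m \right)} = 1566 m$ ($P{\left(m \right)} = 1564 m + 2 m = 1566 m$)
$\left(-1306490 + P{\left(X \right)}\right) \left(717557 + 2840579\right) = \left(-1306490 + 1566 \left(-1501\right)\right) \left(717557 + 2840579\right) = \left(-1306490 - 2350566\right) 3558136 = \left(-3657056\right) 3558136 = -13012302607616$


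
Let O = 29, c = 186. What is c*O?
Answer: 5394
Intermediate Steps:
c*O = 186*29 = 5394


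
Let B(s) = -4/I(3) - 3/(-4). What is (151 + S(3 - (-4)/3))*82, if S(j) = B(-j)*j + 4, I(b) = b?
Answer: 225049/18 ≈ 12503.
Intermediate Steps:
B(s) = -7/12 (B(s) = -4/3 - 3/(-4) = -4*⅓ - 3*(-¼) = -4/3 + ¾ = -7/12)
S(j) = 4 - 7*j/12 (S(j) = -7*j/12 + 4 = 4 - 7*j/12)
(151 + S(3 - (-4)/3))*82 = (151 + (4 - 7*(3 - (-4)/3)/12))*82 = (151 + (4 - 7*(3 - 1*(-4/3))/12))*82 = (151 + (4 - 7*(3 + 4/3)/12))*82 = (151 + (4 - 7/12*13/3))*82 = (151 + (4 - 91/36))*82 = (151 + 53/36)*82 = (5489/36)*82 = 225049/18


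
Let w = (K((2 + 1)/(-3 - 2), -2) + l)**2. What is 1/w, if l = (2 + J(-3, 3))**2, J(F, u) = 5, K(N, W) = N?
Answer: 25/58564 ≈ 0.00042688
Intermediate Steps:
l = 49 (l = (2 + 5)**2 = 7**2 = 49)
w = 58564/25 (w = ((2 + 1)/(-3 - 2) + 49)**2 = (3/(-5) + 49)**2 = (3*(-1/5) + 49)**2 = (-3/5 + 49)**2 = (242/5)**2 = 58564/25 ≈ 2342.6)
1/w = 1/(58564/25) = 25/58564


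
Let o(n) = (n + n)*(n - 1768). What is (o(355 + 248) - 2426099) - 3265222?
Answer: -7096311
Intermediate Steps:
o(n) = 2*n*(-1768 + n) (o(n) = (2*n)*(-1768 + n) = 2*n*(-1768 + n))
(o(355 + 248) - 2426099) - 3265222 = (2*(355 + 248)*(-1768 + (355 + 248)) - 2426099) - 3265222 = (2*603*(-1768 + 603) - 2426099) - 3265222 = (2*603*(-1165) - 2426099) - 3265222 = (-1404990 - 2426099) - 3265222 = -3831089 - 3265222 = -7096311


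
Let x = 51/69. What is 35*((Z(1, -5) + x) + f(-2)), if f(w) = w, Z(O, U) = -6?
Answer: -5845/23 ≈ -254.13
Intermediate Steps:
x = 17/23 (x = 51*(1/69) = 17/23 ≈ 0.73913)
35*((Z(1, -5) + x) + f(-2)) = 35*((-6 + 17/23) - 2) = 35*(-121/23 - 2) = 35*(-167/23) = -5845/23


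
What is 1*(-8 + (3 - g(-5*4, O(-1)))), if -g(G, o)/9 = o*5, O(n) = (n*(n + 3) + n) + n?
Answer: -185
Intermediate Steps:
O(n) = 2*n + n*(3 + n) (O(n) = (n*(3 + n) + n) + n = (n + n*(3 + n)) + n = 2*n + n*(3 + n))
g(G, o) = -45*o (g(G, o) = -9*o*5 = -45*o)
1*(-8 + (3 - g(-5*4, O(-1)))) = 1*(-8 + (3 - (-45)*(-(5 - 1)))) = 1*(-8 + (3 - (-45)*(-1*4))) = 1*(-8 + (3 - (-45)*(-4))) = 1*(-8 + (3 - 1*180)) = 1*(-8 + (3 - 180)) = 1*(-8 - 177) = 1*(-185) = -185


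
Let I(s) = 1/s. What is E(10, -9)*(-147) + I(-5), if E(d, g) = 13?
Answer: -9556/5 ≈ -1911.2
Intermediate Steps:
E(10, -9)*(-147) + I(-5) = 13*(-147) + 1/(-5) = -1911 - ⅕ = -9556/5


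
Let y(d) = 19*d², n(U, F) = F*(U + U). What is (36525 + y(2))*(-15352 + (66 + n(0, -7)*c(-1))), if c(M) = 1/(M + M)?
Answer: -559482886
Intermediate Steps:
n(U, F) = 2*F*U (n(U, F) = F*(2*U) = 2*F*U)
c(M) = 1/(2*M)
(36525 + y(2))*(-15352 + (66 + n(0, -7)*c(-1))) = (36525 + 19*2²)*(-15352 + (66 + (2*(-7)*0)*((½)/(-1)))) = (36525 + 19*4)*(-15352 + (66 + 0*((½)*(-1)))) = (36525 + 76)*(-15352 + (66 + 0*(-½))) = 36601*(-15352 + (66 + 0)) = 36601*(-15352 + 66) = 36601*(-15286) = -559482886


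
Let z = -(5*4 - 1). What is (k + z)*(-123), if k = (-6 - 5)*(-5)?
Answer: -4428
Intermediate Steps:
k = 55 (k = -11*(-5) = 55)
z = -19 (z = -(20 - 1) = -1*19 = -19)
(k + z)*(-123) = (55 - 19)*(-123) = 36*(-123) = -4428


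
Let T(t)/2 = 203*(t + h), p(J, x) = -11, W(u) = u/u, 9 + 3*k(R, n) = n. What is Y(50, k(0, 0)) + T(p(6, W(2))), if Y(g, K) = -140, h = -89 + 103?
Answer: 1078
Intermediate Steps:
k(R, n) = -3 + n/3
W(u) = 1
h = 14
T(t) = 5684 + 406*t (T(t) = 2*(203*(t + 14)) = 2*(203*(14 + t)) = 2*(2842 + 203*t) = 5684 + 406*t)
Y(50, k(0, 0)) + T(p(6, W(2))) = -140 + (5684 + 406*(-11)) = -140 + (5684 - 4466) = -140 + 1218 = 1078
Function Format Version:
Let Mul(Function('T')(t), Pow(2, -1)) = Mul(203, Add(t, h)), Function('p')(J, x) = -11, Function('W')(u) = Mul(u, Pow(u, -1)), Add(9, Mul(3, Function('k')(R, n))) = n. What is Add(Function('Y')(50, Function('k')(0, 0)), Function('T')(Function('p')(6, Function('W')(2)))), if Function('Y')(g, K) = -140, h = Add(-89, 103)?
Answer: 1078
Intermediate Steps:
Function('k')(R, n) = Add(-3, Mul(Rational(1, 3), n))
Function('W')(u) = 1
h = 14
Function('T')(t) = Add(5684, Mul(406, t)) (Function('T')(t) = Mul(2, Mul(203, Add(t, 14))) = Mul(2, Mul(203, Add(14, t))) = Mul(2, Add(2842, Mul(203, t))) = Add(5684, Mul(406, t)))
Add(Function('Y')(50, Function('k')(0, 0)), Function('T')(Function('p')(6, Function('W')(2)))) = Add(-140, Add(5684, Mul(406, -11))) = Add(-140, Add(5684, -4466)) = Add(-140, 1218) = 1078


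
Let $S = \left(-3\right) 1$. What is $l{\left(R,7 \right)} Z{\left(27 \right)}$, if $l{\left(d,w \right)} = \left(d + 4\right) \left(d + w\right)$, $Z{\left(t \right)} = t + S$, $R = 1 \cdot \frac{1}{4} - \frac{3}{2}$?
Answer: $\frac{759}{2} \approx 379.5$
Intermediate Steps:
$S = -3$
$R = - \frac{5}{4}$ ($R = 1 \cdot \frac{1}{4} - \frac{3}{2} = \frac{1}{4} - \frac{3}{2} = - \frac{5}{4} \approx -1.25$)
$Z{\left(t \right)} = -3 + t$ ($Z{\left(t \right)} = t - 3 = -3 + t$)
$l{\left(d,w \right)} = \left(4 + d\right) \left(d + w\right)$
$l{\left(R,7 \right)} Z{\left(27 \right)} = \left(\left(- \frac{5}{4}\right)^{2} + 4 \left(- \frac{5}{4}\right) + 4 \cdot 7 - \frac{35}{4}\right) \left(-3 + 27\right) = \left(\frac{25}{16} - 5 + 28 - \frac{35}{4}\right) 24 = \frac{253}{16} \cdot 24 = \frac{759}{2}$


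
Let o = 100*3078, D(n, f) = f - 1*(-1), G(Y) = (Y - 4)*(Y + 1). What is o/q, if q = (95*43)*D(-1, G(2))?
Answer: -648/43 ≈ -15.070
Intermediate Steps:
G(Y) = (1 + Y)*(-4 + Y) (G(Y) = (-4 + Y)*(1 + Y) = (1 + Y)*(-4 + Y))
D(n, f) = 1 + f (D(n, f) = f + 1 = 1 + f)
q = -20425 (q = (95*43)*(1 + (-4 + 2² - 3*2)) = 4085*(1 + (-4 + 4 - 6)) = 4085*(1 - 6) = 4085*(-5) = -20425)
o = 307800
o/q = 307800/(-20425) = 307800*(-1/20425) = -648/43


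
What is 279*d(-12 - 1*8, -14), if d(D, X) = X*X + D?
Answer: 49104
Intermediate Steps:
d(D, X) = D + X² (d(D, X) = X² + D = D + X²)
279*d(-12 - 1*8, -14) = 279*((-12 - 1*8) + (-14)²) = 279*((-12 - 8) + 196) = 279*(-20 + 196) = 279*176 = 49104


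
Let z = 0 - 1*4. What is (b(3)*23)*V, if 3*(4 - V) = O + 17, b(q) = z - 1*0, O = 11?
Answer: 1472/3 ≈ 490.67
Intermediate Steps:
z = -4 (z = 0 - 4 = -4)
b(q) = -4 (b(q) = -4 - 1*0 = -4 + 0 = -4)
V = -16/3 (V = 4 - (11 + 17)/3 = 4 - 1/3*28 = 4 - 28/3 = -16/3 ≈ -5.3333)
(b(3)*23)*V = -4*23*(-16/3) = -92*(-16/3) = 1472/3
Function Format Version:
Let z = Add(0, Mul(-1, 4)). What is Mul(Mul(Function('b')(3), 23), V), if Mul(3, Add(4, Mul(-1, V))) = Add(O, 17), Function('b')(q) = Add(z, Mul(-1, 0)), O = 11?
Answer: Rational(1472, 3) ≈ 490.67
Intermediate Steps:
z = -4 (z = Add(0, -4) = -4)
Function('b')(q) = -4 (Function('b')(q) = Add(-4, Mul(-1, 0)) = Add(-4, 0) = -4)
V = Rational(-16, 3) (V = Add(4, Mul(Rational(-1, 3), Add(11, 17))) = Add(4, Mul(Rational(-1, 3), 28)) = Add(4, Rational(-28, 3)) = Rational(-16, 3) ≈ -5.3333)
Mul(Mul(Function('b')(3), 23), V) = Mul(Mul(-4, 23), Rational(-16, 3)) = Mul(-92, Rational(-16, 3)) = Rational(1472, 3)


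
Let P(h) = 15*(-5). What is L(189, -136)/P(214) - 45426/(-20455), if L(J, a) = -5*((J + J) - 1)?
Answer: 335717/12273 ≈ 27.354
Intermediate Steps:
P(h) = -75
L(J, a) = 5 - 10*J (L(J, a) = -5*(2*J - 1) = -5*(-1 + 2*J) = 5 - 10*J)
L(189, -136)/P(214) - 45426/(-20455) = (5 - 10*189)/(-75) - 45426/(-20455) = (5 - 1890)*(-1/75) - 45426*(-1/20455) = -1885*(-1/75) + 45426/20455 = 377/15 + 45426/20455 = 335717/12273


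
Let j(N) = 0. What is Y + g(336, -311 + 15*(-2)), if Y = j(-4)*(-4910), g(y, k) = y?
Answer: 336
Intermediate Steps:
Y = 0 (Y = 0*(-4910) = 0)
Y + g(336, -311 + 15*(-2)) = 0 + 336 = 336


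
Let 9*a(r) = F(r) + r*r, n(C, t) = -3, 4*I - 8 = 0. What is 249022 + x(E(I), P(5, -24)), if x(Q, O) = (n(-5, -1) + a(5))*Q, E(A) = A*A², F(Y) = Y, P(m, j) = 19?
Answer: 747074/3 ≈ 2.4902e+5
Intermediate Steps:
I = 2 (I = 2 + (¼)*0 = 2 + 0 = 2)
E(A) = A³
a(r) = r/9 + r²/9 (a(r) = (r + r*r)/9 = (r + r²)/9 = r/9 + r²/9)
x(Q, O) = Q/3 (x(Q, O) = (-3 + (⅑)*5*(1 + 5))*Q = (-3 + (⅑)*5*6)*Q = (-3 + 10/3)*Q = Q/3)
249022 + x(E(I), P(5, -24)) = 249022 + (⅓)*2³ = 249022 + (⅓)*8 = 249022 + 8/3 = 747074/3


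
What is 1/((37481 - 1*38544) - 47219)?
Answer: -1/48282 ≈ -2.0712e-5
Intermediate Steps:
1/((37481 - 1*38544) - 47219) = 1/((37481 - 38544) - 47219) = 1/(-1063 - 47219) = 1/(-48282) = -1/48282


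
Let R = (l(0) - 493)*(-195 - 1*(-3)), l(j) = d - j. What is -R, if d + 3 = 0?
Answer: -95232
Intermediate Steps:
d = -3 (d = -3 + 0 = -3)
l(j) = -3 - j
R = 95232 (R = ((-3 - 1*0) - 493)*(-195 - 1*(-3)) = ((-3 + 0) - 493)*(-195 + 3) = (-3 - 493)*(-192) = -496*(-192) = 95232)
-R = -1*95232 = -95232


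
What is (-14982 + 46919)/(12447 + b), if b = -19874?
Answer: -31937/7427 ≈ -4.3001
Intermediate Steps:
(-14982 + 46919)/(12447 + b) = (-14982 + 46919)/(12447 - 19874) = 31937/(-7427) = 31937*(-1/7427) = -31937/7427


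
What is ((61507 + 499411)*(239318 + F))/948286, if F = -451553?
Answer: -59523215865/474143 ≈ -1.2554e+5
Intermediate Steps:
((61507 + 499411)*(239318 + F))/948286 = ((61507 + 499411)*(239318 - 451553))/948286 = (560918*(-212235))*(1/948286) = -119046431730*1/948286 = -59523215865/474143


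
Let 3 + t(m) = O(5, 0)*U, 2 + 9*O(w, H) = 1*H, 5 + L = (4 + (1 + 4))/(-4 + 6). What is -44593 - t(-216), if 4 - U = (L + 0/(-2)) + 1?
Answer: -401303/9 ≈ -44589.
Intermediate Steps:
L = -1/2 (L = -5 + (4 + (1 + 4))/(-4 + 6) = -5 + (4 + 5)/2 = -5 + 9*(1/2) = -5 + 9/2 = -1/2 ≈ -0.50000)
O(w, H) = -2/9 + H/9 (O(w, H) = -2/9 + (1*H)/9 = -2/9 + H/9)
U = 7/2 (U = 4 - ((-1/2 + 0/(-2)) + 1) = 4 - ((-1/2 + 0*(-1/2)) + 1) = 4 - ((-1/2 + 0) + 1) = 4 - (-1/2 + 1) = 4 - 1*1/2 = 4 - 1/2 = 7/2 ≈ 3.5000)
t(m) = -34/9 (t(m) = -3 + (-2/9 + (1/9)*0)*(7/2) = -3 + (-2/9 + 0)*(7/2) = -3 - 2/9*7/2 = -3 - 7/9 = -34/9)
-44593 - t(-216) = -44593 - 1*(-34/9) = -44593 + 34/9 = -401303/9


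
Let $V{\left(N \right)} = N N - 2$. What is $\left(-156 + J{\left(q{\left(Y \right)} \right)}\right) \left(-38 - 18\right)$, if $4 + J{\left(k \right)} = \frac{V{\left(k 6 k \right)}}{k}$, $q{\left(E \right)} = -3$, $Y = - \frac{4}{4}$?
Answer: $\frac{190064}{3} \approx 63355.0$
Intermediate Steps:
$V{\left(N \right)} = -2 + N^{2}$ ($V{\left(N \right)} = N^{2} - 2 = -2 + N^{2}$)
$Y = -1$ ($Y = \left(-4\right) \frac{1}{4} = -1$)
$J{\left(k \right)} = -4 + \frac{-2 + 36 k^{4}}{k}$ ($J{\left(k \right)} = -4 + \frac{-2 + \left(k 6 k\right)^{2}}{k} = -4 + \frac{-2 + \left(6 k k\right)^{2}}{k} = -4 + \frac{-2 + \left(6 k^{2}\right)^{2}}{k} = -4 + \frac{-2 + 36 k^{4}}{k}$)
$\left(-156 + J{\left(q{\left(Y \right)} \right)}\right) \left(-38 - 18\right) = \left(-156 - \left(4 + 972 - \frac{2}{3}\right)\right) \left(-38 - 18\right) = \left(-156 - \frac{2926}{3}\right) \left(-56\right) = \left(- \frac{3394}{3}\right) \left(-56\right) = \frac{190064}{3}$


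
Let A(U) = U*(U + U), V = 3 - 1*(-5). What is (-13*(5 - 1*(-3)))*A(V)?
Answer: -13312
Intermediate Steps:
V = 8 (V = 3 + 5 = 8)
A(U) = 2*U² (A(U) = U*(2*U) = 2*U²)
(-13*(5 - 1*(-3)))*A(V) = (-13*(5 - 1*(-3)))*(2*8²) = (-13*(5 + 3))*(2*64) = -13*8*128 = -104*128 = -13312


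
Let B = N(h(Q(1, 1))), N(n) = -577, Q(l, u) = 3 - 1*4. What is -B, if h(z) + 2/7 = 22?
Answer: 577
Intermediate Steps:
Q(l, u) = -1 (Q(l, u) = 3 - 4 = -1)
h(z) = 152/7 (h(z) = -2/7 + 22 = 152/7)
B = -577
-B = -1*(-577) = 577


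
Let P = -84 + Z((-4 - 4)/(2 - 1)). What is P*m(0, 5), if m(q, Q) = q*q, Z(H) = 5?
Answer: 0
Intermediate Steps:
P = -79 (P = -84 + 5 = -79)
m(q, Q) = q**2
P*m(0, 5) = -79*0**2 = -79*0 = 0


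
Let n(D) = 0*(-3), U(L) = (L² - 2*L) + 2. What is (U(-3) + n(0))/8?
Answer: 17/8 ≈ 2.1250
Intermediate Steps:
U(L) = 2 + L² - 2*L
n(D) = 0
(U(-3) + n(0))/8 = ((2 + (-3)² - 2*(-3)) + 0)/8 = ((2 + 9 + 6) + 0)*(⅛) = (17 + 0)*(⅛) = 17*(⅛) = 17/8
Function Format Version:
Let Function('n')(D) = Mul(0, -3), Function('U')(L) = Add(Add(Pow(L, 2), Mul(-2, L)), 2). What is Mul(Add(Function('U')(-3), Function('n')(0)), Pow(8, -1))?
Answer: Rational(17, 8) ≈ 2.1250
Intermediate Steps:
Function('U')(L) = Add(2, Pow(L, 2), Mul(-2, L))
Function('n')(D) = 0
Mul(Add(Function('U')(-3), Function('n')(0)), Pow(8, -1)) = Mul(Add(Add(2, Pow(-3, 2), Mul(-2, -3)), 0), Pow(8, -1)) = Mul(Add(Add(2, 9, 6), 0), Rational(1, 8)) = Mul(Add(17, 0), Rational(1, 8)) = Mul(17, Rational(1, 8)) = Rational(17, 8)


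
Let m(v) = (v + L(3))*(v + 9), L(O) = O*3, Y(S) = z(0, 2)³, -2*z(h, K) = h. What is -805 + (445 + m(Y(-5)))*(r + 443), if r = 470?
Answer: 479433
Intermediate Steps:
z(h, K) = -h/2
Y(S) = 0 (Y(S) = (-½*0)³ = 0³ = 0)
L(O) = 3*O
m(v) = (9 + v)² (m(v) = (v + 3*3)*(v + 9) = (v + 9)*(9 + v) = (9 + v)*(9 + v) = (9 + v)²)
-805 + (445 + m(Y(-5)))*(r + 443) = -805 + (445 + (81 + 0² + 18*0))*(470 + 443) = -805 + (445 + (81 + 0 + 0))*913 = -805 + (445 + 81)*913 = -805 + 526*913 = -805 + 480238 = 479433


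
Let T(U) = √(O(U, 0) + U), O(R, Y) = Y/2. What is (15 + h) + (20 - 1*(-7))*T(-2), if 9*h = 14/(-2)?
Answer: 128/9 + 27*I*√2 ≈ 14.222 + 38.184*I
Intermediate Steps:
O(R, Y) = Y/2 (O(R, Y) = Y*(½) = Y/2)
h = -7/9 (h = (14/(-2))/9 = (14*(-½))/9 = (⅑)*(-7) = -7/9 ≈ -0.77778)
T(U) = √U (T(U) = √((½)*0 + U) = √(0 + U) = √U)
(15 + h) + (20 - 1*(-7))*T(-2) = (15 - 7/9) + (20 - 1*(-7))*√(-2) = 128/9 + (20 + 7)*(I*√2) = 128/9 + 27*(I*√2) = 128/9 + 27*I*√2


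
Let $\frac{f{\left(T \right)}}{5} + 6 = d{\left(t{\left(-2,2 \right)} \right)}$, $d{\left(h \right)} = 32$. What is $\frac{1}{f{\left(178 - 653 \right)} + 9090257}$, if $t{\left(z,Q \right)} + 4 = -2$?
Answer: $\frac{1}{9090387} \approx 1.1001 \cdot 10^{-7}$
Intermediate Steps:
$t{\left(z,Q \right)} = -6$ ($t{\left(z,Q \right)} = -4 - 2 = -6$)
$f{\left(T \right)} = 130$ ($f{\left(T \right)} = -30 + 5 \cdot 32 = -30 + 160 = 130$)
$\frac{1}{f{\left(178 - 653 \right)} + 9090257} = \frac{1}{130 + 9090257} = \frac{1}{9090387}$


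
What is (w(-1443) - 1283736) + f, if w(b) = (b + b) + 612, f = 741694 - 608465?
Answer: -1152781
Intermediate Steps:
f = 133229
w(b) = 612 + 2*b (w(b) = 2*b + 612 = 612 + 2*b)
(w(-1443) - 1283736) + f = ((612 + 2*(-1443)) - 1283736) + 133229 = ((612 - 2886) - 1283736) + 133229 = (-2274 - 1283736) + 133229 = -1286010 + 133229 = -1152781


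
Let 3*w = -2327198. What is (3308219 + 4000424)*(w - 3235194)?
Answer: -87943293317540/3 ≈ -2.9314e+13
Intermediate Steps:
w = -2327198/3 (w = (⅓)*(-2327198) = -2327198/3 ≈ -7.7573e+5)
(3308219 + 4000424)*(w - 3235194) = (3308219 + 4000424)*(-2327198/3 - 3235194) = 7308643*(-12032780/3) = -87943293317540/3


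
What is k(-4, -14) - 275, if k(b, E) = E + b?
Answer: -293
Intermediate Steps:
k(-4, -14) - 275 = (-14 - 4) - 275 = -18 - 275 = -293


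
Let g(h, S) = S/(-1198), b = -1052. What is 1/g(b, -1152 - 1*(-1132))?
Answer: 599/10 ≈ 59.900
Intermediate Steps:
g(h, S) = -S/1198 (g(h, S) = S*(-1/1198) = -S/1198)
1/g(b, -1152 - 1*(-1132)) = 1/(-(-1152 - 1*(-1132))/1198) = 1/(-(-1152 + 1132)/1198) = 1/(-1/1198*(-20)) = 1/(10/599) = 599/10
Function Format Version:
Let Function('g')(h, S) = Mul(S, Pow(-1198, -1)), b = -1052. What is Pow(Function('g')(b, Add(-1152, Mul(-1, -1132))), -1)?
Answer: Rational(599, 10) ≈ 59.900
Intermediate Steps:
Function('g')(h, S) = Mul(Rational(-1, 1198), S) (Function('g')(h, S) = Mul(S, Rational(-1, 1198)) = Mul(Rational(-1, 1198), S))
Pow(Function('g')(b, Add(-1152, Mul(-1, -1132))), -1) = Pow(Mul(Rational(-1, 1198), Add(-1152, Mul(-1, -1132))), -1) = Pow(Mul(Rational(-1, 1198), Add(-1152, 1132)), -1) = Pow(Mul(Rational(-1, 1198), -20), -1) = Pow(Rational(10, 599), -1) = Rational(599, 10)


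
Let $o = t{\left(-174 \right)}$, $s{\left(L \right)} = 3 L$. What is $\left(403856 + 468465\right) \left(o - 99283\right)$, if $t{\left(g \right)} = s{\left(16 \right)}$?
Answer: $-86564774435$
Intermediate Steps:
$t{\left(g \right)} = 48$ ($t{\left(g \right)} = 3 \cdot 16 = 48$)
$o = 48$
$\left(403856 + 468465\right) \left(o - 99283\right) = \left(403856 + 468465\right) \left(48 - 99283\right) = 872321 \left(-99235\right) = -86564774435$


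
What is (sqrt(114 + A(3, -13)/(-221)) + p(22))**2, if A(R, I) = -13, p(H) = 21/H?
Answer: 945973/8228 + 21*sqrt(32963)/187 ≈ 135.36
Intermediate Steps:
(sqrt(114 + A(3, -13)/(-221)) + p(22))**2 = (sqrt(114 - 13/(-221)) + 21/22)**2 = (sqrt(114 - 13*(-1/221)) + 21*(1/22))**2 = (sqrt(114 + 1/17) + 21/22)**2 = (sqrt(1939/17) + 21/22)**2 = (sqrt(32963)/17 + 21/22)**2 = (21/22 + sqrt(32963)/17)**2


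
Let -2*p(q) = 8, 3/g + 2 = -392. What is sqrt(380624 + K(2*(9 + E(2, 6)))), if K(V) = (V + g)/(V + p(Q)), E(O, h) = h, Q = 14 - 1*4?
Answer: sqrt(59086726337)/394 ≈ 616.95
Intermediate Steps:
g = -3/394 (g = 3/(-2 - 392) = 3/(-394) = 3*(-1/394) = -3/394 ≈ -0.0076142)
Q = 10 (Q = 14 - 4 = 10)
p(q) = -4 (p(q) = -1/2*8 = -4)
K(V) = (-3/394 + V)/(-4 + V) (K(V) = (V - 3/394)/(V - 4) = (-3/394 + V)/(-4 + V))
sqrt(380624 + K(2*(9 + E(2, 6)))) = sqrt(380624 + (-3/394 + 2*(9 + 6))/(-4 + 2*(9 + 6))) = sqrt(380624 + (-3/394 + 2*15)/(-4 + 2*15)) = sqrt(380624 + (-3/394 + 30)/(-4 + 30)) = sqrt(380624 + (11817/394)/26) = sqrt(380624 + (1/26)*(11817/394)) = sqrt(380624 + 909/788) = sqrt(299932621/788) = sqrt(59086726337)/394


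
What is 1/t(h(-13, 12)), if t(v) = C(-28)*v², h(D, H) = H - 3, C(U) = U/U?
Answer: 1/81 ≈ 0.012346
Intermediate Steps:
C(U) = 1
h(D, H) = -3 + H
t(v) = v² (t(v) = 1*v² = v²)
1/t(h(-13, 12)) = 1/((-3 + 12)²) = 1/(9²) = 1/81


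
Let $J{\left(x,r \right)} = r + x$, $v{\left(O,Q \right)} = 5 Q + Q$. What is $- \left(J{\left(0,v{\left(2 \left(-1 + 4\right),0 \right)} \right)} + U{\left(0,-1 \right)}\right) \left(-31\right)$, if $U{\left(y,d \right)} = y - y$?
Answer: $0$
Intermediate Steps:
$U{\left(y,d \right)} = 0$
$v{\left(O,Q \right)} = 6 Q$
$- \left(J{\left(0,v{\left(2 \left(-1 + 4\right),0 \right)} \right)} + U{\left(0,-1 \right)}\right) \left(-31\right) = - \left(\left(6 \cdot 0 + 0\right) + 0\right) \left(-31\right) = - \left(\left(0 + 0\right) + 0\right) \left(-31\right) = - \left(0 + 0\right) \left(-31\right) = - 0 \left(-31\right) = \left(-1\right) 0 = 0$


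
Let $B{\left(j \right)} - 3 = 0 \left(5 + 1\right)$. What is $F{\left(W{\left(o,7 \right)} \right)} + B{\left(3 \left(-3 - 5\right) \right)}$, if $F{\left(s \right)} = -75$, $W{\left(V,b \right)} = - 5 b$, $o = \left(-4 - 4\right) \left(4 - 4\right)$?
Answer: $-72$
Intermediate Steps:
$o = 0$ ($o = \left(-8\right) 0 = 0$)
$B{\left(j \right)} = 3$ ($B{\left(j \right)} = 3 + 0 \left(5 + 1\right) = 3 + 0 \cdot 6 = 3 + 0 = 3$)
$F{\left(W{\left(o,7 \right)} \right)} + B{\left(3 \left(-3 - 5\right) \right)} = -75 + 3 = -72$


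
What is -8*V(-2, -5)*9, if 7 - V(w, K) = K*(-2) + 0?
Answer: 216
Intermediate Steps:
V(w, K) = 7 + 2*K (V(w, K) = 7 - (K*(-2) + 0) = 7 - (-2*K + 0) = 7 - (-2)*K = 7 + 2*K)
-8*V(-2, -5)*9 = -8*(7 + 2*(-5))*9 = -8*(7 - 10)*9 = -8*(-3)*9 = 24*9 = 216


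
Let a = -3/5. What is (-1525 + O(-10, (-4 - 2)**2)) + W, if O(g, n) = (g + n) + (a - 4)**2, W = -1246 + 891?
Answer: -45821/25 ≈ -1832.8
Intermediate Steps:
a = -3/5 ≈ -0.60000
W = -355
O(g, n) = 529/25 + g + n (O(g, n) = (g + n) + (-3/5 - 4)**2 = (g + n) + (-23/5)**2 = (g + n) + 529/25 = 529/25 + g + n)
(-1525 + O(-10, (-4 - 2)**2)) + W = (-1525 + (529/25 - 10 + (-4 - 2)**2)) - 355 = (-1525 + (529/25 - 10 + (-6)**2)) - 355 = (-1525 + (529/25 - 10 + 36)) - 355 = (-1525 + 1179/25) - 355 = -36946/25 - 355 = -45821/25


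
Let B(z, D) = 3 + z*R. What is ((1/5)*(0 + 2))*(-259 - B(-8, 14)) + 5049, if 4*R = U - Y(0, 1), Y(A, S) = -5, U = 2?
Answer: 24749/5 ≈ 4949.8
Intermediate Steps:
R = 7/4 (R = (2 - 1*(-5))/4 = (2 + 5)/4 = (¼)*7 = 7/4 ≈ 1.7500)
B(z, D) = 3 + 7*z/4 (B(z, D) = 3 + z*(7/4) = 3 + 7*z/4)
((1/5)*(0 + 2))*(-259 - B(-8, 14)) + 5049 = ((1/5)*(0 + 2))*(-259 - (3 + (7/4)*(-8))) + 5049 = ((1*(⅕))*2)*(-259 - (3 - 14)) + 5049 = ((⅕)*2)*(-259 - 1*(-11)) + 5049 = 2*(-259 + 11)/5 + 5049 = (⅖)*(-248) + 5049 = -496/5 + 5049 = 24749/5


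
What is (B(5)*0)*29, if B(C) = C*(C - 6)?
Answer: 0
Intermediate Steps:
B(C) = C*(-6 + C)
(B(5)*0)*29 = ((5*(-6 + 5))*0)*29 = ((5*(-1))*0)*29 = -5*0*29 = 0*29 = 0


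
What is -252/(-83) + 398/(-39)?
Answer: -23206/3237 ≈ -7.1690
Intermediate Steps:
-252/(-83) + 398/(-39) = -252*(-1/83) + 398*(-1/39) = 252/83 - 398/39 = -23206/3237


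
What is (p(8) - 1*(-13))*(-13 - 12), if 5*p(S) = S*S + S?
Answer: -685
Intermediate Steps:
p(S) = S/5 + S²/5 (p(S) = (S*S + S)/5 = (S² + S)/5 = (S + S²)/5 = S/5 + S²/5)
(p(8) - 1*(-13))*(-13 - 12) = ((⅕)*8*(1 + 8) - 1*(-13))*(-13 - 12) = ((⅕)*8*9 + 13)*(-25) = (72/5 + 13)*(-25) = (137/5)*(-25) = -685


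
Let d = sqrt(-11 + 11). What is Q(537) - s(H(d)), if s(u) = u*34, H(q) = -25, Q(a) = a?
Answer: 1387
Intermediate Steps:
d = 0 (d = sqrt(0) = 0)
s(u) = 34*u
Q(537) - s(H(d)) = 537 - 34*(-25) = 537 - 1*(-850) = 537 + 850 = 1387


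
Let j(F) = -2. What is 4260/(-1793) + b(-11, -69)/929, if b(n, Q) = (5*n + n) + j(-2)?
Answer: -4079464/1665697 ≈ -2.4491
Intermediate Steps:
b(n, Q) = -2 + 6*n (b(n, Q) = (5*n + n) - 2 = 6*n - 2 = -2 + 6*n)
4260/(-1793) + b(-11, -69)/929 = 4260/(-1793) + (-2 + 6*(-11))/929 = 4260*(-1/1793) + (-2 - 66)*(1/929) = -4260/1793 - 68*1/929 = -4260/1793 - 68/929 = -4079464/1665697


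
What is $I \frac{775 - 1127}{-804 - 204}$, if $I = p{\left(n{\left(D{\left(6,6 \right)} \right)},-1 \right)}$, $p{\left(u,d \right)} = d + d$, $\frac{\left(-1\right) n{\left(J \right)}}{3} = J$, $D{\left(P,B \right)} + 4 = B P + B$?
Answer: $- \frac{44}{63} \approx -0.69841$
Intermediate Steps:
$D{\left(P,B \right)} = -4 + B + B P$ ($D{\left(P,B \right)} = -4 + \left(B P + B\right) = -4 + \left(B + B P\right) = -4 + B + B P$)
$n{\left(J \right)} = - 3 J$
$p{\left(u,d \right)} = 2 d$
$I = -2$ ($I = 2 \left(-1\right) = -2$)
$I \frac{775 - 1127}{-804 - 204} = - 2 \frac{775 - 1127}{-804 - 204} = - 2 \left(- \frac{352}{-1008}\right) = - 2 \left(\left(-352\right) \left(- \frac{1}{1008}\right)\right) = \left(-2\right) \frac{22}{63} = - \frac{44}{63}$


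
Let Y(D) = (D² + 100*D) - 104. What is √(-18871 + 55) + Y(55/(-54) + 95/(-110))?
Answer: -25463555/88209 + 56*I*√6 ≈ -288.67 + 137.17*I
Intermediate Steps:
Y(D) = -104 + D² + 100*D
√(-18871 + 55) + Y(55/(-54) + 95/(-110)) = √(-18871 + 55) + (-104 + (55/(-54) + 95/(-110))² + 100*(55/(-54) + 95/(-110))) = √(-18816) + (-104 + (55*(-1/54) + 95*(-1/110))² + 100*(55*(-1/54) + 95*(-1/110))) = 56*I*√6 + (-104 + (-55/54 - 19/22)² + 100*(-55/54 - 19/22)) = 56*I*√6 + (-104 + (-559/297)² + 100*(-559/297)) = 56*I*√6 + (-104 + 312481/88209 - 55900/297) = 56*I*√6 - 25463555/88209 = -25463555/88209 + 56*I*√6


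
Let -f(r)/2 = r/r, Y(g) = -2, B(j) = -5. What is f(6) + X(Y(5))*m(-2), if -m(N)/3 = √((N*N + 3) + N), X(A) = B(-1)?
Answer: -2 + 15*√5 ≈ 31.541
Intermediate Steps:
X(A) = -5
f(r) = -2 (f(r) = -2*r/r = -2*1 = -2)
m(N) = -3*√(3 + N + N²) (m(N) = -3*√((N*N + 3) + N) = -3*√((N² + 3) + N) = -3*√((3 + N²) + N) = -3*√(3 + N + N²))
f(6) + X(Y(5))*m(-2) = -2 - (-15)*√(3 - 2 + (-2)²) = -2 - (-15)*√(3 - 2 + 4) = -2 - (-15)*√5 = -2 + 15*√5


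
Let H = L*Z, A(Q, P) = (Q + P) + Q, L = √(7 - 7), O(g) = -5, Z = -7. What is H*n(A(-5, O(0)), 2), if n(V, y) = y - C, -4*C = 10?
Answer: 0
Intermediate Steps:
C = -5/2 (C = -¼*10 = -5/2 ≈ -2.5000)
L = 0 (L = √0 = 0)
A(Q, P) = P + 2*Q (A(Q, P) = (P + Q) + Q = P + 2*Q)
H = 0 (H = 0*(-7) = 0)
n(V, y) = 5/2 + y (n(V, y) = y - 1*(-5/2) = y + 5/2 = 5/2 + y)
H*n(A(-5, O(0)), 2) = 0*(5/2 + 2) = 0*(9/2) = 0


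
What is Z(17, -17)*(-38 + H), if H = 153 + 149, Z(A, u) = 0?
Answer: 0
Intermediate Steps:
H = 302
Z(17, -17)*(-38 + H) = 0*(-38 + 302) = 0*264 = 0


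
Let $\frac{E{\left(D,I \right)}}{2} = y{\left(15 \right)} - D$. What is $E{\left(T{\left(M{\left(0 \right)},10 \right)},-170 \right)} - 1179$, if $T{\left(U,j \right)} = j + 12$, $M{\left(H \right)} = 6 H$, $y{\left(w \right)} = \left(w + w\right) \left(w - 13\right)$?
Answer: $-1103$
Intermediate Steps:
$y{\left(w \right)} = 2 w \left(-13 + w\right)$
$T{\left(U,j \right)} = 12 + j$
$E{\left(D,I \right)} = 120 - 2 D$ ($E{\left(D,I \right)} = 2 \left(2 \cdot 15 \left(-13 + 15\right) - D\right) = 2 \left(2 \cdot 15 \cdot 2 - D\right) = 2 \left(60 - D\right) = 120 - 2 D$)
$E{\left(T{\left(M{\left(0 \right)},10 \right)},-170 \right)} - 1179 = \left(120 - 2 \left(12 + 10\right)\right) - 1179 = \left(120 - 44\right) - 1179 = 76 - 1179 = -1103$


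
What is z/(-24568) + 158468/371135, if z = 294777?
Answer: -105508820071/9118044680 ≈ -11.571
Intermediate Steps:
z/(-24568) + 158468/371135 = 294777/(-24568) + 158468/371135 = 294777*(-1/24568) + 158468*(1/371135) = -294777/24568 + 158468/371135 = -105508820071/9118044680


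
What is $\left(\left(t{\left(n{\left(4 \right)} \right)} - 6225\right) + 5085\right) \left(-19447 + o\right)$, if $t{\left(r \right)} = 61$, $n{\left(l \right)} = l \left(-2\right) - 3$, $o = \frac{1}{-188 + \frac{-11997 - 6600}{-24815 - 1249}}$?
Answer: $\frac{2626377092749}{125165} \approx 2.0983 \cdot 10^{7}$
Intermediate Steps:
$o = - \frac{8688}{1627145}$ ($o = \frac{1}{-188 - \frac{18597}{-26064}} = \frac{1}{-188 - - \frac{6199}{8688}} = \frac{1}{-188 + \frac{6199}{8688}} = \frac{1}{- \frac{1627145}{8688}} = - \frac{8688}{1627145} \approx -0.0053394$)
$n{\left(l \right)} = -3 - 2 l$ ($n{\left(l \right)} = - 2 l - 3 = -3 - 2 l$)
$\left(\left(t{\left(n{\left(4 \right)} \right)} - 6225\right) + 5085\right) \left(-19447 + o\right) = \left(\left(61 - 6225\right) + 5085\right) \left(-19447 - \frac{8688}{1627145}\right) = \left(\left(61 - 6225\right) + 5085\right) \left(- \frac{31643097503}{1627145}\right) = \left(-6164 + 5085\right) \left(- \frac{31643097503}{1627145}\right) = \left(-1079\right) \left(- \frac{31643097503}{1627145}\right) = \frac{2626377092749}{125165}$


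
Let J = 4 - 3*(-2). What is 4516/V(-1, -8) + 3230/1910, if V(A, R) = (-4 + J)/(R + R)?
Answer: -6899479/573 ≈ -12041.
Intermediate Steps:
J = 10 (J = 4 + 6 = 10)
V(A, R) = 3/R (V(A, R) = (-4 + 10)/(R + R) = 6/((2*R)) = 6*(1/(2*R)) = 3/R)
4516/V(-1, -8) + 3230/1910 = 4516/((3/(-8))) + 3230/1910 = 4516/((3*(-⅛))) + 3230*(1/1910) = 4516/(-3/8) + 323/191 = 4516*(-8/3) + 323/191 = -36128/3 + 323/191 = -6899479/573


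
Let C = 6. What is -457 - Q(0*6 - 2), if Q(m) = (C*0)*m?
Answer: -457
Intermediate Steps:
Q(m) = 0 (Q(m) = (6*0)*m = 0*m = 0)
-457 - Q(0*6 - 2) = -457 - 1*0 = -457 + 0 = -457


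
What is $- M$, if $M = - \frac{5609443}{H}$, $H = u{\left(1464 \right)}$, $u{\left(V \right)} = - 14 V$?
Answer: $- \frac{801349}{2928} \approx -273.68$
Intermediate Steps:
$H = -20496$ ($H = \left(-14\right) 1464 = -20496$)
$M = \frac{801349}{2928}$ ($M = - \frac{5609443}{-20496} = \left(-5609443\right) \left(- \frac{1}{20496}\right) = \frac{801349}{2928} \approx 273.68$)
$- M = \left(-1\right) \frac{801349}{2928} = - \frac{801349}{2928}$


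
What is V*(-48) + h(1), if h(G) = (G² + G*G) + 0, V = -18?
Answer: 866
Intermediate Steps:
h(G) = 2*G² (h(G) = (G² + G²) + 0 = 2*G² + 0 = 2*G²)
V*(-48) + h(1) = -18*(-48) + 2*1² = 864 + 2*1 = 864 + 2 = 866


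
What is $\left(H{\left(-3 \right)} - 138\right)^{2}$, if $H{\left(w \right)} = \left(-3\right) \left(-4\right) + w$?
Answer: $16641$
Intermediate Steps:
$H{\left(w \right)} = 12 + w$
$\left(H{\left(-3 \right)} - 138\right)^{2} = \left(\left(12 - 3\right) - 138\right)^{2} = \left(9 - 138\right)^{2} = \left(-129\right)^{2} = 16641$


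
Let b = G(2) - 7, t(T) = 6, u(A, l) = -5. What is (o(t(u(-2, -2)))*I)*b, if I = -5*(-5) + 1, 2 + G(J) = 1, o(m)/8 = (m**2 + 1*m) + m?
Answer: -79872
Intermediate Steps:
o(m) = 8*m**2 + 16*m (o(m) = 8*((m**2 + 1*m) + m) = 8*((m**2 + m) + m) = 8*((m + m**2) + m) = 8*(m**2 + 2*m) = 8*m**2 + 16*m)
G(J) = -1 (G(J) = -2 + 1 = -1)
I = 26 (I = 25 + 1 = 26)
b = -8 (b = -1 - 7 = -8)
(o(t(u(-2, -2)))*I)*b = ((8*6*(2 + 6))*26)*(-8) = ((8*6*8)*26)*(-8) = (384*26)*(-8) = 9984*(-8) = -79872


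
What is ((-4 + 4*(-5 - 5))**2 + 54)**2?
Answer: 3960100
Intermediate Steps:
((-4 + 4*(-5 - 5))**2 + 54)**2 = ((-4 + 4*(-10))**2 + 54)**2 = ((-4 - 40)**2 + 54)**2 = ((-44)**2 + 54)**2 = (1936 + 54)**2 = 1990**2 = 3960100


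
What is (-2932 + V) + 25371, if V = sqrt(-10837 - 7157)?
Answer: 22439 + I*sqrt(17994) ≈ 22439.0 + 134.14*I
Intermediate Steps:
V = I*sqrt(17994) (V = sqrt(-17994) = I*sqrt(17994) ≈ 134.14*I)
(-2932 + V) + 25371 = (-2932 + I*sqrt(17994)) + 25371 = 22439 + I*sqrt(17994)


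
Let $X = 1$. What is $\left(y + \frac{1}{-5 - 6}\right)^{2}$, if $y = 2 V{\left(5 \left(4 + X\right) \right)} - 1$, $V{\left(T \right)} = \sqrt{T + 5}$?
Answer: $\frac{14664}{121} - \frac{48 \sqrt{30}}{11} \approx 97.289$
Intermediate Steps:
$V{\left(T \right)} = \sqrt{5 + T}$
$y = -1 + 2 \sqrt{30}$ ($y = 2 \sqrt{5 + 5 \left(4 + 1\right)} - 1 = 2 \sqrt{5 + 5 \cdot 5} - 1 = 2 \sqrt{5 + 25} - 1 = 2 \sqrt{30} - 1 = -1 + 2 \sqrt{30} \approx 9.9545$)
$\left(y + \frac{1}{-5 - 6}\right)^{2} = \left(\left(-1 + 2 \sqrt{30}\right) + \frac{1}{-5 - 6}\right)^{2} = \left(\left(-1 + 2 \sqrt{30}\right) + \frac{1}{-11}\right)^{2} = \left(\left(-1 + 2 \sqrt{30}\right) - \frac{1}{11}\right)^{2} = \left(- \frac{12}{11} + 2 \sqrt{30}\right)^{2}$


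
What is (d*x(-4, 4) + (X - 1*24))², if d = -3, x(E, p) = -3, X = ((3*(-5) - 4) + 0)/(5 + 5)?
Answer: 28561/100 ≈ 285.61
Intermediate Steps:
X = -19/10 (X = ((-15 - 4) + 0)/10 = (-19 + 0)*(⅒) = -19*⅒ = -19/10 ≈ -1.9000)
(d*x(-4, 4) + (X - 1*24))² = (-3*(-3) + (-19/10 - 1*24))² = (9 + (-19/10 - 24))² = (9 - 259/10)² = (-169/10)² = 28561/100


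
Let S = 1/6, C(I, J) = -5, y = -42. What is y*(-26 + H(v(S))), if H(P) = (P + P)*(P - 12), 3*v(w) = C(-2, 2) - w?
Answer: -24115/27 ≈ -893.15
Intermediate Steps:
S = 1/6 ≈ 0.16667
v(w) = -5/3 - w/3 (v(w) = (-5 - w)/3 = -5/3 - w/3)
H(P) = 2*P*(-12 + P) (H(P) = (2*P)*(-12 + P) = 2*P*(-12 + P))
y*(-26 + H(v(S))) = -42*(-26 + 2*(-5/3 - 1/3*1/6)*(-12 + (-5/3 - 1/3*1/6))) = -42*(-26 + 2*(-5/3 - 1/18)*(-12 + (-5/3 - 1/18))) = -42*(-26 + 2*(-31/18)*(-12 - 31/18)) = -42*(-26 + 2*(-31/18)*(-247/18)) = -42*(-26 + 7657/162) = -42*3445/162 = -24115/27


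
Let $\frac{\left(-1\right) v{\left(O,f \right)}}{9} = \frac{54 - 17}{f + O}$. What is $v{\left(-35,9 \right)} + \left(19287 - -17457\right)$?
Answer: $\frac{955677}{26} \approx 36757.0$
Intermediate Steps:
$v{\left(O,f \right)} = - \frac{333}{O + f}$ ($v{\left(O,f \right)} = - 9 \frac{54 - 17}{f + O} = - 9 \frac{37}{O + f} = - \frac{333}{O + f}$)
$v{\left(-35,9 \right)} + \left(19287 - -17457\right) = - \frac{333}{-35 + 9} + \left(19287 - -17457\right) = - \frac{333}{-26} + \left(19287 + 17457\right) = \left(-333\right) \left(- \frac{1}{26}\right) + 36744 = \frac{333}{26} + 36744 = \frac{955677}{26}$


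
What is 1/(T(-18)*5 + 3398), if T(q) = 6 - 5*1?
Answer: 1/3403 ≈ 0.00029386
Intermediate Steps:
T(q) = 1 (T(q) = 6 - 5 = 1)
1/(T(-18)*5 + 3398) = 1/(1*5 + 3398) = 1/(5 + 3398) = 1/3403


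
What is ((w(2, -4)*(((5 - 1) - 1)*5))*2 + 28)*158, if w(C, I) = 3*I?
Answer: -52456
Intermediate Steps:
((w(2, -4)*(((5 - 1) - 1)*5))*2 + 28)*158 = (((3*(-4))*(((5 - 1) - 1)*5))*2 + 28)*158 = (-12*(4 - 1)*5*2 + 28)*158 = (-36*5*2 + 28)*158 = (-12*15*2 + 28)*158 = (-180*2 + 28)*158 = (-360 + 28)*158 = -332*158 = -52456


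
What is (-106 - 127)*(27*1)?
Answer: -6291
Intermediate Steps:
(-106 - 127)*(27*1) = -233*27 = -6291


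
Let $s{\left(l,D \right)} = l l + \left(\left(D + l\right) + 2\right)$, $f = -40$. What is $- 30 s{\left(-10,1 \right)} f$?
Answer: $111600$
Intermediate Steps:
$s{\left(l,D \right)} = 2 + D + l + l^{2}$ ($s{\left(l,D \right)} = l^{2} + \left(2 + D + l\right) = 2 + D + l + l^{2}$)
$- 30 s{\left(-10,1 \right)} f = - 30 \left(2 + 1 - 10 + \left(-10\right)^{2}\right) \left(-40\right) = - 30 \left(2 + 1 - 10 + 100\right) \left(-40\right) = \left(-30\right) 93 \left(-40\right) = \left(-2790\right) \left(-40\right) = 111600$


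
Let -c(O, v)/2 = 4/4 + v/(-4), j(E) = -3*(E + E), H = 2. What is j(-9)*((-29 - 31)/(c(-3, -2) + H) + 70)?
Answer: 7020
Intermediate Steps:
j(E) = -6*E
c(O, v) = -2 + v/2 (c(O, v) = -2*(4/4 + v/(-4)) = -2*(4*(¼) + v*(-¼)) = -2*(1 - v/4) = -2 + v/2)
j(-9)*((-29 - 31)/(c(-3, -2) + H) + 70) = (-6*(-9))*((-29 - 31)/((-2 + (½)*(-2)) + 2) + 70) = 54*(-60/((-2 - 1) + 2) + 70) = 54*(-60/(-3 + 2) + 70) = 54*(-60/(-1) + 70) = 54*(-60*(-1) + 70) = 54*(60 + 70) = 54*130 = 7020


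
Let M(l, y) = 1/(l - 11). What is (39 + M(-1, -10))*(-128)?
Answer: -14944/3 ≈ -4981.3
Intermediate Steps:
M(l, y) = 1/(-11 + l)
(39 + M(-1, -10))*(-128) = (39 + 1/(-11 - 1))*(-128) = (39 + 1/(-12))*(-128) = (39 - 1/12)*(-128) = (467/12)*(-128) = -14944/3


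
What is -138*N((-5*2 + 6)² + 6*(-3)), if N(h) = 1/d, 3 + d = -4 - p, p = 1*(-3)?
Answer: 69/2 ≈ 34.500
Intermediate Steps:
p = -3
d = -4 (d = -3 + (-4 - 1*(-3)) = -3 + (-4 + 3) = -3 - 1 = -4)
N(h) = -¼ (N(h) = 1/(-4) = -¼)
-138*N((-5*2 + 6)² + 6*(-3)) = -138*(-¼) = 69/2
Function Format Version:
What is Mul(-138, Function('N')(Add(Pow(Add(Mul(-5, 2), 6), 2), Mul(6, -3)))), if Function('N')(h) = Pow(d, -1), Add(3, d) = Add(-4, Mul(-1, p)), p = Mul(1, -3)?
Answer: Rational(69, 2) ≈ 34.500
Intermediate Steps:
p = -3
d = -4 (d = Add(-3, Add(-4, Mul(-1, -3))) = Add(-3, Add(-4, 3)) = Add(-3, -1) = -4)
Function('N')(h) = Rational(-1, 4) (Function('N')(h) = Pow(-4, -1) = Rational(-1, 4))
Mul(-138, Function('N')(Add(Pow(Add(Mul(-5, 2), 6), 2), Mul(6, -3)))) = Mul(-138, Rational(-1, 4)) = Rational(69, 2)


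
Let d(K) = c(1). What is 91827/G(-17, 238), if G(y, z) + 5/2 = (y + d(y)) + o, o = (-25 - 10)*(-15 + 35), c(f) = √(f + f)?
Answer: -264278106/2070713 - 367308*√2/2070713 ≈ -127.88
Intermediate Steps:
c(f) = √2*√f (c(f) = √(2*f) = √2*√f)
d(K) = √2 (d(K) = √2*√1 = √2*1 = √2)
o = -700 (o = -35*20 = -700)
G(y, z) = -1405/2 + y + √2 (G(y, z) = -5/2 + ((y + √2) - 700) = -5/2 + (-700 + y + √2) = -1405/2 + y + √2)
91827/G(-17, 238) = 91827/(-1405/2 - 17 + √2) = 91827/(-1439/2 + √2)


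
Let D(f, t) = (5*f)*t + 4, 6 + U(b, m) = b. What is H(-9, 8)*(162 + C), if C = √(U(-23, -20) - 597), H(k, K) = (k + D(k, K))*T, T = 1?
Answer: -59130 - 365*I*√626 ≈ -59130.0 - 9132.3*I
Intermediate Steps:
U(b, m) = -6 + b
D(f, t) = 4 + 5*f*t (D(f, t) = 5*f*t + 4 = 4 + 5*f*t)
H(k, K) = 4 + k + 5*K*k (H(k, K) = (k + (4 + 5*k*K))*1 = (k + (4 + 5*K*k))*1 = (4 + k + 5*K*k)*1 = 4 + k + 5*K*k)
C = I*√626 (C = √((-6 - 23) - 597) = √(-29 - 597) = √(-626) = I*√626 ≈ 25.02*I)
H(-9, 8)*(162 + C) = (4 - 9 + 5*8*(-9))*(162 + I*√626) = (4 - 9 - 360)*(162 + I*√626) = -365*(162 + I*√626) = -59130 - 365*I*√626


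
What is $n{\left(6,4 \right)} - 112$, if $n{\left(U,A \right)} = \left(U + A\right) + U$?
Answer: $-96$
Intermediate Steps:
$n{\left(U,A \right)} = A + 2 U$ ($n{\left(U,A \right)} = \left(A + U\right) + U = A + 2 U$)
$n{\left(6,4 \right)} - 112 = \left(4 + 2 \cdot 6\right) - 112 = \left(4 + 12\right) - 112 = 16 - 112 = -96$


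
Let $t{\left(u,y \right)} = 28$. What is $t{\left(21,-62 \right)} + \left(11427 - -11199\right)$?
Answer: $22654$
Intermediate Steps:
$t{\left(21,-62 \right)} + \left(11427 - -11199\right) = 28 + \left(11427 - -11199\right) = 28 + \left(11427 + 11199\right) = 28 + 22626 = 22654$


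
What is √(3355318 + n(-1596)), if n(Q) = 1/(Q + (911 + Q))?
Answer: √17457588694317/2281 ≈ 1831.8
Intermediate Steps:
n(Q) = 1/(911 + 2*Q)
√(3355318 + n(-1596)) = √(3355318 + 1/(911 + 2*(-1596))) = √(3355318 + 1/(911 - 3192)) = √(3355318 + 1/(-2281)) = √(3355318 - 1/2281) = √(7653480357/2281) = √17457588694317/2281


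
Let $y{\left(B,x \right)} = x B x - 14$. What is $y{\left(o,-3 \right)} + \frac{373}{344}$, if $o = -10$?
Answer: $- \frac{35403}{344} \approx -102.92$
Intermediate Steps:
$y{\left(B,x \right)} = -14 + B x^{2}$ ($y{\left(B,x \right)} = B x x - 14 = B x^{2} - 14 = -14 + B x^{2}$)
$y{\left(o,-3 \right)} + \frac{373}{344} = \left(-14 - 10 \left(-3\right)^{2}\right) + \frac{373}{344} = \left(-14 - 90\right) + 373 \cdot \frac{1}{344} = \left(-14 - 90\right) + \frac{373}{344} = -104 + \frac{373}{344} = - \frac{35403}{344}$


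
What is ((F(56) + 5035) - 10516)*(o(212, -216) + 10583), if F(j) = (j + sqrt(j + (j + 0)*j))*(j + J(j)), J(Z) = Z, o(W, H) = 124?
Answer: 8469237 + 2398368*sqrt(798) ≈ 7.6220e+7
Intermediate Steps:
F(j) = 2*j*(j + sqrt(j + j**2)) (F(j) = (j + sqrt(j + (j + 0)*j))*(j + j) = (j + sqrt(j + j*j))*(2*j) = (j + sqrt(j + j**2))*(2*j) = 2*j*(j + sqrt(j + j**2)))
((F(56) + 5035) - 10516)*(o(212, -216) + 10583) = ((2*56*(56 + sqrt(56*(1 + 56))) + 5035) - 10516)*(124 + 10583) = ((2*56*(56 + sqrt(56*57)) + 5035) - 10516)*10707 = ((2*56*(56 + sqrt(3192)) + 5035) - 10516)*10707 = ((2*56*(56 + 2*sqrt(798)) + 5035) - 10516)*10707 = (((6272 + 224*sqrt(798)) + 5035) - 10516)*10707 = ((11307 + 224*sqrt(798)) - 10516)*10707 = (791 + 224*sqrt(798))*10707 = 8469237 + 2398368*sqrt(798)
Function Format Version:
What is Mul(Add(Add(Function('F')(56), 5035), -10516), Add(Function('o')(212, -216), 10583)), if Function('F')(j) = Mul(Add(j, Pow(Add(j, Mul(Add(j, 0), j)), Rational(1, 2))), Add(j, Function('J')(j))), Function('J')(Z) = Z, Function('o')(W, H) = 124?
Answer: Add(8469237, Mul(2398368, Pow(798, Rational(1, 2)))) ≈ 7.6220e+7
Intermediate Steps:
Function('F')(j) = Mul(2, j, Add(j, Pow(Add(j, Pow(j, 2)), Rational(1, 2)))) (Function('F')(j) = Mul(Add(j, Pow(Add(j, Mul(Add(j, 0), j)), Rational(1, 2))), Add(j, j)) = Mul(Add(j, Pow(Add(j, Mul(j, j)), Rational(1, 2))), Mul(2, j)) = Mul(Add(j, Pow(Add(j, Pow(j, 2)), Rational(1, 2))), Mul(2, j)) = Mul(2, j, Add(j, Pow(Add(j, Pow(j, 2)), Rational(1, 2)))))
Mul(Add(Add(Function('F')(56), 5035), -10516), Add(Function('o')(212, -216), 10583)) = Mul(Add(Add(Mul(2, 56, Add(56, Pow(Mul(56, Add(1, 56)), Rational(1, 2)))), 5035), -10516), Add(124, 10583)) = Mul(Add(Add(Mul(2, 56, Add(56, Pow(Mul(56, 57), Rational(1, 2)))), 5035), -10516), 10707) = Mul(Add(Add(Mul(2, 56, Add(56, Pow(3192, Rational(1, 2)))), 5035), -10516), 10707) = Mul(Add(Add(Mul(2, 56, Add(56, Mul(2, Pow(798, Rational(1, 2))))), 5035), -10516), 10707) = Mul(Add(Add(Add(6272, Mul(224, Pow(798, Rational(1, 2)))), 5035), -10516), 10707) = Mul(Add(Add(11307, Mul(224, Pow(798, Rational(1, 2)))), -10516), 10707) = Mul(Add(791, Mul(224, Pow(798, Rational(1, 2)))), 10707) = Add(8469237, Mul(2398368, Pow(798, Rational(1, 2))))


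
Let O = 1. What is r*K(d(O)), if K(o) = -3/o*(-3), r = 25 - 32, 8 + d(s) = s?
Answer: 9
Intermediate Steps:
d(s) = -8 + s
r = -7
K(o) = 9/o
r*K(d(O)) = -63/(-8 + 1) = -63/(-7) = -63*(-1)/7 = -7*(-9/7) = 9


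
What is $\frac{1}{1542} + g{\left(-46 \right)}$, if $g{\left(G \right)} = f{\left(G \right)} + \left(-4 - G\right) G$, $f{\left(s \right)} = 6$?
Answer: $- \frac{2969891}{1542} \approx -1926.0$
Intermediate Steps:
$g{\left(G \right)} = 6 + G \left(-4 - G\right)$ ($g{\left(G \right)} = 6 + \left(-4 - G\right) G = 6 + G \left(-4 - G\right)$)
$\frac{1}{1542} + g{\left(-46 \right)} = \frac{1}{1542} - 1926 = - \frac{2969891}{1542}$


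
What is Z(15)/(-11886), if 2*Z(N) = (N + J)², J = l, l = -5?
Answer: -25/5943 ≈ -0.0042066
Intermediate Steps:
J = -5
Z(N) = (-5 + N)²/2 (Z(N) = (N - 5)²/2 = (-5 + N)²/2)
Z(15)/(-11886) = ((-5 + 15)²/2)/(-11886) = -10²/23772 = -100/23772 = -1/11886*50 = -25/5943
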